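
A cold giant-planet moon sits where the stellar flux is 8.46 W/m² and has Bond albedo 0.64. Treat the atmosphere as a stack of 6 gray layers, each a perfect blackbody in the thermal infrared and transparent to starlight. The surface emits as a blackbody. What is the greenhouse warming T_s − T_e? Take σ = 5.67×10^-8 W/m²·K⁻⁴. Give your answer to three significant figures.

37.9 kelvin

OLR = S(1−α)/4 = 0.7614 W/m²; the top layer radiates at T_e = 60.54 K.
T_s = (N+1)^(1/4)·T_e = 98.47 K.
So the greenhouse effect raises the surface by 98.47 − 60.54 = 37.93 K.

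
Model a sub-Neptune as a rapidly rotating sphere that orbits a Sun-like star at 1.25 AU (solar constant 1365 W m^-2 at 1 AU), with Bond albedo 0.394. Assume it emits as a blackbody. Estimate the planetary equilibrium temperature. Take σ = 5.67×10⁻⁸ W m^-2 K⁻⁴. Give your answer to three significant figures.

Flux at the orbit: S = 1365/(1.25)² = 873.6 W m^-2.
Absorbed flux (global mean): S(1−α)/4 = 873.6·0.606/4 = 132.4 W m^-2.
Set σT⁴ = 132.4 → T = (132.4/σ)^(1/4) = 219.8 K.

220 K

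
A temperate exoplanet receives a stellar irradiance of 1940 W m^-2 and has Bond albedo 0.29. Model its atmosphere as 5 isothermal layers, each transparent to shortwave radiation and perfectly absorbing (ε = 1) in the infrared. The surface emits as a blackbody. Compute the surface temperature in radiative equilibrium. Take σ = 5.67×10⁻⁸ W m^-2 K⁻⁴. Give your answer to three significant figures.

437 K

The effective emission temperature is T_e = [S(1−α)/(4σ)]^¼ = 279.2 K.
Layer-by-layer balance gives σT_s⁴ = (N+1)σT_e⁴, so T_s = 6^¼·279.2 = 436.9 K.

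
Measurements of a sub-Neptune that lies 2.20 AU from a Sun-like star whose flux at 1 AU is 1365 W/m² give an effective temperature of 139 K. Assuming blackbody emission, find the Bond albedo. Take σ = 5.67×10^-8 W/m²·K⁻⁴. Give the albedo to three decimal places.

0.700

By the inverse-square law, S = 1365/2.20² = 282.0 W/m².
From σT⁴ = S(1−α)/4 we invert for α: 1−α = 4σT⁴/S.
σT⁴ = 21.17 W/m², so 4σT⁴ = 84.66 W/m².
Hence α = 1 − 84.66/282.0 = 0.6998.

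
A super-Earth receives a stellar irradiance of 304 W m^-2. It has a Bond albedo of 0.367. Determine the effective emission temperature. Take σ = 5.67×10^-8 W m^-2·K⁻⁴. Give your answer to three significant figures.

171 K

Absorbed flux (global mean): S(1−α)/4 = 304.0·0.633/4 = 48.11 W m^-2.
In equilibrium σT⁴ equals this, so T = 170.7 K.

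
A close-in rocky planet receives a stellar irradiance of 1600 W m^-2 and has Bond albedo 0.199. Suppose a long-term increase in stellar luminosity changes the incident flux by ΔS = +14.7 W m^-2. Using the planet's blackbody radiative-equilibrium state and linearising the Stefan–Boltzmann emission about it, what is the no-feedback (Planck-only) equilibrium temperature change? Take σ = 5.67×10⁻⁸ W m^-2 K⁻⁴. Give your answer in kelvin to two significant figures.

0.63 kelvin

Unperturbed T_e = [1600·(1−0.199)/(4σ)]^¼ = 274.2 K.
Only a fraction (1−α) is absorbed and it's spread over 4πR², so ΔF = (1−α)ΔS/4 = 2.944 W m^-2.
Planck response: λ_P = 4σT_e³ = 4·5.67×10⁻⁸·(274.2)³ = 4.674 W m^-2/K.
So ΔT₀ = 2.944/4.674 = 0.630 K.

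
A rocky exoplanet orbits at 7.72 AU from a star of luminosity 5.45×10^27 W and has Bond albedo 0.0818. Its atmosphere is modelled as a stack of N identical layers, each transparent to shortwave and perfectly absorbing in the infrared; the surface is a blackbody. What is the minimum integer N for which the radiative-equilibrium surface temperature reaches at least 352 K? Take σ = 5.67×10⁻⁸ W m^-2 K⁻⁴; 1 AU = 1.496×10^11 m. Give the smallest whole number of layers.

11

Orbital distance: d = 7.72 AU = 1.155×10^12 m.
S = L/(4πd²) = 325.2 W m^-2.
OLR = S(1−α)/4 = 74.64 W m^-2; the top layer radiates at T_e = 190.5 K.
Need (N+1)T_e⁴ ≥ T_s⁴, i.e. N+1 ≥ (352/190.5)⁴ = 11.662.
The minimum whole number is N = 11.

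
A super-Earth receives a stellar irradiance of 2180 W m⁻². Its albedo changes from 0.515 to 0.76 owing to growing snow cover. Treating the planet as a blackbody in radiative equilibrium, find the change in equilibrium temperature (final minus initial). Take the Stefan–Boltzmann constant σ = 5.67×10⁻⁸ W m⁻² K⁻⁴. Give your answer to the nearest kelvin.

Before: T₁ = [2180·0.485/(4σ)]^(1/4) = 261.3 K.
With α = 0.76, T₂ = 219.2 K.
ΔT = T₂ − T₁ = -42.14 K.

-42 K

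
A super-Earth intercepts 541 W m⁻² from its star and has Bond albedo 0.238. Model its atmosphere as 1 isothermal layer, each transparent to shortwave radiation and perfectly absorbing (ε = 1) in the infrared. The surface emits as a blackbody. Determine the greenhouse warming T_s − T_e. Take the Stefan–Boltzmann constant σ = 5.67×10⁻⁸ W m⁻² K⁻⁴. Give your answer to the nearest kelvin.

39 K

OLR = S(1−α)/4 = 103.1 W m⁻²; the top layer radiates at T_e = 206.5 K.
Surface: T_s = (2)^¼·T_e = 245.5 K.
Warming: T_s − T_e = 39.07 K.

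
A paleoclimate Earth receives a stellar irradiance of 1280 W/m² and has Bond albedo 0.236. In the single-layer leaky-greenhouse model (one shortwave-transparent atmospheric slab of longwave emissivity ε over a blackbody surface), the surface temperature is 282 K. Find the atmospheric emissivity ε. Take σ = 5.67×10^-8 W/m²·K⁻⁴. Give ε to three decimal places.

0.636

Effective temperature: T_e = [S(1−α)/(4σ)]^(1/4) = 256.3 K.
Inverting T_s⁴ = 2T_e⁴/(2−ε): (T_e/T_s)⁴ = 0.6818, so ε = 2(1 − 0.6818) = 0.6364.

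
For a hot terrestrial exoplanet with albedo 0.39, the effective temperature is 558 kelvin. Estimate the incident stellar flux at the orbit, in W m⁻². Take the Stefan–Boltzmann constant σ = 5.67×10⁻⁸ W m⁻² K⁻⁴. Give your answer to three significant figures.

Invert the energy balance for S: S = 4σT⁴/(1−α).
σT⁴ = 5.67×10⁻⁸·(558)⁴ = 5497 W m⁻².
S = 4·5497/0.61 = 36050 W m⁻².

36000 W m⁻²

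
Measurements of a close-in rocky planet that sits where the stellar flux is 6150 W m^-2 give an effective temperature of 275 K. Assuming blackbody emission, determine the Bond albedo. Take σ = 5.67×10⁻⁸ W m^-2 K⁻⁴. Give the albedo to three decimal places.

From σT⁴ = S(1−α)/4 we invert for α: 1−α = 4σT⁴/S.
σT⁴ = 324.3 W m^-2, so 4σT⁴ = 1297 W m^-2.
1−α = 1297/6150 = 0.2109, so α = 0.7891.

0.789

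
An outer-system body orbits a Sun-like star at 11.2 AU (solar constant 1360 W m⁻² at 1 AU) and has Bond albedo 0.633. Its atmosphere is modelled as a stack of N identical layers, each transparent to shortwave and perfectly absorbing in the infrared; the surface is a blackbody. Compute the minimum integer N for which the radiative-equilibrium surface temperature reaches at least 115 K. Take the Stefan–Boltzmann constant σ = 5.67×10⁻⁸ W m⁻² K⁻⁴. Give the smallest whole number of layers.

By the inverse-square law, S = 1360/11.2² = 10.84 W m⁻².
Top-of-atmosphere balance: σT_e⁴ = S(1−α)/4 = 0.9947 W m⁻² → T_e = 64.72 K.
T_s = (N+1)^(1/4)·T_e ≥ 115 K requires N+1 ≥ (T_s/T_e)⁴ = (115/64.72)⁴ = 9.969.
So N ≥ 8.969; the smallest integer is N = 9.

9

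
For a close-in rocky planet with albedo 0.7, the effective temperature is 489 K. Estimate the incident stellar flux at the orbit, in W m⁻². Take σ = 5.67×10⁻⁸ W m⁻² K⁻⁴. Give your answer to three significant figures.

43200 W m⁻²

Invert the energy balance for S: S = 4σT⁴/(1−α).
σT⁴ = 5.67×10⁻⁸·(489)⁴ = 3242 W m⁻².
So S = 4×3242/(1−0.7) = 43230 W m⁻².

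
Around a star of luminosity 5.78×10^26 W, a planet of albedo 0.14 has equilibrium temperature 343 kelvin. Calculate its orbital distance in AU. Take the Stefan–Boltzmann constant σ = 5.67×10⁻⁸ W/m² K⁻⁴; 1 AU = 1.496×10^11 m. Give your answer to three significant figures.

0.750 AU

Energy balance gives S = 4σT⁴/(1−α) = 3650 W/m².
From L = 4πd²S, d = √(5.78×10^26/(4π·3650)) = 1.123×10^11 m = 0.7504 AU.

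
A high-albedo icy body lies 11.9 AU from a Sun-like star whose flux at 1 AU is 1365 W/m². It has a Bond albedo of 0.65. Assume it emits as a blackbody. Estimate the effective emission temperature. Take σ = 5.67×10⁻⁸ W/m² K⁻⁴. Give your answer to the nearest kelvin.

Flux at the orbit: S = 1365/(11.9)² = 9.639 W/m².
Absorbed flux (global mean): S(1−α)/4 = 9.639·0.35/4 = 0.8434 W/m².
Balancing against σT⁴: T = (0.8434/5.67×10⁻⁸)^(1/4) = 62.10 K.

62 K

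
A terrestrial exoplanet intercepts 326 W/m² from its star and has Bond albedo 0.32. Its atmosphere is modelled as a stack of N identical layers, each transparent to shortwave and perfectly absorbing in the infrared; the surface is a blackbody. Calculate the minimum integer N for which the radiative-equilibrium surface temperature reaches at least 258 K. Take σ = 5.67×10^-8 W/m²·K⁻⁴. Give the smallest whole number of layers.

Top-of-atmosphere balance: σT_e⁴ = S(1−α)/4 = 55.42 W/m² → T_e = 176.8 K.
Need (N+1)T_e⁴ ≥ T_s⁴, i.e. N+1 ≥ (258/176.8)⁴ = 4.533.
So N ≥ 3.533; the smallest integer is N = 4.

4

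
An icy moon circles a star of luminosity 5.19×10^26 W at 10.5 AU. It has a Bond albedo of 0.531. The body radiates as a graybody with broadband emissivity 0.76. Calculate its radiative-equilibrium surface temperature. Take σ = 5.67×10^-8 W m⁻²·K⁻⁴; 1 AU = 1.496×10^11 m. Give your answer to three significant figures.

d = 10.5 × 1.496×10^11 m = 1.571×10^12 m.
Spreading L over a sphere of radius d: S = 5.19×10^26/(4π·1.57×10^12²) = 16.74 W m⁻².
Absorbed flux (global mean): S(1−α)/4 = 16.74·0.469/4 = 1.963 W m⁻².
Equating to εσT⁴ with ε = 0.76: T = (1.963/0.76σ)^(1/4) = 82.15 K.

82.2 kelvin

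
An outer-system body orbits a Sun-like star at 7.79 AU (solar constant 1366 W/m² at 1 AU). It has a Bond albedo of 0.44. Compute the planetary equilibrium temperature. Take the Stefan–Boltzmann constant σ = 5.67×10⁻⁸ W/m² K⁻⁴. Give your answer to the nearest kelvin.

By the inverse-square law, S = 1366/7.79² = 22.51 W/m².
The planet absorbs (1−α)S over its disc πR² and re-emits over 4πR², so the mean absorbed flux is (1−0.44)·22.51/4 = 3.151 W/m².
Balancing against σT⁴: T = (3.151/5.67×10⁻⁸)^(1/4) = 86.34 K.

86 kelvin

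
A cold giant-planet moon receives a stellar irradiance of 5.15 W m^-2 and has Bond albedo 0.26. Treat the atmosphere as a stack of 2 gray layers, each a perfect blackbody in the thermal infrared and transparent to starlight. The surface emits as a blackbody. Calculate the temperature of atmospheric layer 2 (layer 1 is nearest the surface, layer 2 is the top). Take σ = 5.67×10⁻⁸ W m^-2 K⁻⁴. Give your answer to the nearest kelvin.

Top-of-atmosphere balance: σT_e⁴ = S(1−α)/4 = 0.9528 W m^-2 → T_e = 64.02 K.
The net upward flux σT_e⁴ is constant between every pair of levels, so T_k⁴ = (N+1−k)T_e⁴.
With k = 2: T_2 = (2+1−2)^¼·64.02 K = 64.02 K.

64 kelvin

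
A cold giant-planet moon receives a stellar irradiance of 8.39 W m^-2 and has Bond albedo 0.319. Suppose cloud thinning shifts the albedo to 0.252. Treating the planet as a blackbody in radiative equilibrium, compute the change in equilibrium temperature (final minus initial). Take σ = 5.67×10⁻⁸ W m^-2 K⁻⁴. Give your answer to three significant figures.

Before: T₁ = [8.390·0.681/(4σ)]^(1/4) = 70.85 K.
Final:   T₂ = [S(1−0.252)/(4σ)]^(1/4) = 72.53 K.
Change: 72.53 − 70.85 = 1.682 K.

1.68 K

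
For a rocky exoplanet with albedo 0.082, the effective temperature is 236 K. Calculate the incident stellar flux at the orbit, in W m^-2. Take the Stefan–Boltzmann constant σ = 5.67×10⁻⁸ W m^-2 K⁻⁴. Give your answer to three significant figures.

766 W m^-2

From S(1−α)/4 = σT⁴: S = 4σT⁴/(1−α).
σT⁴ = 5.67×10⁻⁸·(236)⁴ = 175.9 W m^-2.
S = 4·175.9/0.918 = 766.4 W m^-2.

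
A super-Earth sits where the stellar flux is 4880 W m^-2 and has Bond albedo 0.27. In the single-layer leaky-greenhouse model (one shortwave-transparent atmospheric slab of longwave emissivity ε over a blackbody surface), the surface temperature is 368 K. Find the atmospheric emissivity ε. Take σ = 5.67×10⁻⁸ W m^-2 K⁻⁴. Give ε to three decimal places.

0.287

Effective temperature: T_e = [S(1−α)/(4σ)]^(1/4) = 354.0 K.
Since (2−ε)/2 = (T_e/T_s)⁴ = 0.8565, ε = 0.2871.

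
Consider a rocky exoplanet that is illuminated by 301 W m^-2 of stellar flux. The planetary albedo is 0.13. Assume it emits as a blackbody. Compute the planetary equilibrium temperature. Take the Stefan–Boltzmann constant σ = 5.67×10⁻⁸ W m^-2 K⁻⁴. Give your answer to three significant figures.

184 kelvin

Averaging over the sphere, the absorbed flux is S(1−α)/4 = 65.47 W m^-2.
Balancing against σT⁴: T = (65.47/5.67×10⁻⁸)^(1/4) = 184.3 K.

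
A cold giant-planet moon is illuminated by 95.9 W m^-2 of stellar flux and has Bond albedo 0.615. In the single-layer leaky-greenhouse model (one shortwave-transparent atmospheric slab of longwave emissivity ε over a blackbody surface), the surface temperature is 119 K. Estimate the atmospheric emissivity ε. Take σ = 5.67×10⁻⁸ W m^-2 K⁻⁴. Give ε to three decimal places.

First, T_e = [95.90·(1−0.615)/(4σ)]^(1/4) = 113.0 K.
Inverting T_s⁴ = 2T_e⁴/(2−ε): (T_e/T_s)⁴ = 0.8118, so ε = 2(1 − 0.8118) = 0.3764.

0.376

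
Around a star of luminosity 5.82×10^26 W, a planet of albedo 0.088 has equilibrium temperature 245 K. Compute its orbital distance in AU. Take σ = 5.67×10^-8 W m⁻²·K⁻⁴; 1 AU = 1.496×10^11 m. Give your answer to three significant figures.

1.52 AU

Required flux: S = 4σT⁴/(1−α) = 896.0 W m⁻².
Then d = [L/(4πS)]^(1/2) = 2.274×10^11 m, i.e. 1.520 AU.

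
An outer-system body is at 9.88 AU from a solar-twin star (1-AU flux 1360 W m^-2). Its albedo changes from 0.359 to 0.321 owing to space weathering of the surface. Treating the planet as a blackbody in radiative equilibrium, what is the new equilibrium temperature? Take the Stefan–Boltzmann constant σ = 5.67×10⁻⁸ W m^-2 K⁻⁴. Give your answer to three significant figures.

Flux at the orbit: S = 1360/(9.88)² = 13.93 W m^-2.
New equilibrium: T₂ = [(1−0.321)·13.93/(4σ)]^(1/4) = 80.36 K.

80.4 K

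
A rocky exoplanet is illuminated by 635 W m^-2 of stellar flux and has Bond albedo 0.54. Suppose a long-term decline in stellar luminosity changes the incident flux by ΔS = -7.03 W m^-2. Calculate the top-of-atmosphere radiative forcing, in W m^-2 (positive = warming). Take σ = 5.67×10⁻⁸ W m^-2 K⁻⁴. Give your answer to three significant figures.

-0.808 W m^-2

ΔF = Δ[S(1−α)]/4 = (1−0.54)·-7.03/4 = -0.8085 W m^-2.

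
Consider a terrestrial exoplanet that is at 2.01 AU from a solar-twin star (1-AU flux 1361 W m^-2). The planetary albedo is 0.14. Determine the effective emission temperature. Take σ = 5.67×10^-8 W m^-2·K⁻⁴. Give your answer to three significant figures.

189 kelvin

Irradiance scales as 1/d², so S = 1361 W m^-2 × (1/2.01)² = 336.9 W m^-2.
Absorbed flux (global mean): S(1−α)/4 = 336.9·0.86/4 = 72.43 W m^-2.
In equilibrium σT⁴ equals this, so T = 189.1 K.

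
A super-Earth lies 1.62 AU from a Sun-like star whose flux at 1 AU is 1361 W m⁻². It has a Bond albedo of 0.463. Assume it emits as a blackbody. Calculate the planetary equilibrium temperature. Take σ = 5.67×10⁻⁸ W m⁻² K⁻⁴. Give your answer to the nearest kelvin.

187 K

Flux at the orbit: S = 1361/(1.62)² = 518.6 W m⁻².
The planet absorbs (1−α)S over its disc πR² and re-emits over 4πR², so the mean absorbed flux is (1−0.463)·518.6/4 = 69.62 W m⁻².
In equilibrium σT⁴ equals this, so T = 187.2 K.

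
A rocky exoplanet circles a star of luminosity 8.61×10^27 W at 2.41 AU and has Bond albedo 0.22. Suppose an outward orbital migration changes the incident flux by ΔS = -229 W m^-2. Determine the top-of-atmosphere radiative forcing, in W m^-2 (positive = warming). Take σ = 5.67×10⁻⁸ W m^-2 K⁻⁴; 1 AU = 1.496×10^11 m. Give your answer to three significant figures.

Orbital distance: d = 2.41 AU = 3.605×10^11 m.
S = L/(4πd²) = 5271 W m^-2.
TOA radiative forcing: ΔF = (1−α)ΔS/4 = 0.78·(-229)/4 = -44.66 W m^-2.

-44.7 W m^-2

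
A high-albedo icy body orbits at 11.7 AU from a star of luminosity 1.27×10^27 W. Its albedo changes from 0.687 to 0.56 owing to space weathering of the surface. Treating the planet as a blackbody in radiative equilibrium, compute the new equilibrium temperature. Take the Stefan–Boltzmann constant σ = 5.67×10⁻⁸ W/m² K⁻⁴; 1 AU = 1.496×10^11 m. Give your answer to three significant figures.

89.4 K

d = 11.7 × 1.496×10^11 m = 1.750×10^12 m.
Flux at the orbit: S = L/(4πd²) = 1.27×10^27/(4π·(1.75×10^12)²) = 32.99 W/m².
With the new albedo, S(1−α₂)/4 = 3.629 W/m², so T₂ = 89.44 K.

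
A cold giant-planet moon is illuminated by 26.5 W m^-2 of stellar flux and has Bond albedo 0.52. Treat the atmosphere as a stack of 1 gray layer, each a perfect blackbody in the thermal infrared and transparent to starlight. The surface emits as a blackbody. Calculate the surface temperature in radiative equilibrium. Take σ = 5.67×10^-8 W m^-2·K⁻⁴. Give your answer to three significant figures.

103 K

OLR = S(1−α)/4 = 3.180 W m^-2; the top layer radiates at T_e = 86.54 K.
Layer-by-layer balance gives σT_s⁴ = (N+1)σT_e⁴, so T_s = 2^¼·86.54 = 102.9 K.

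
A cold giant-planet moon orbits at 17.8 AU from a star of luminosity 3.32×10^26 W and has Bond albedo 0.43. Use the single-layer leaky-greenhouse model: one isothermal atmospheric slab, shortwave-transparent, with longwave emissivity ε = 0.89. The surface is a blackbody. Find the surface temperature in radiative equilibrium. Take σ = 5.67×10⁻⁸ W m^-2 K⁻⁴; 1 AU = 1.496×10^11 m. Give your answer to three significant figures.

Orbital distance: d = 17.8 AU = 2.663×10^12 m.
Spreading L over a sphere of radius d: S = 3.32×10^26/(4π·2.66×10^12²) = 3.726 W m^-2.
Effective emission temperature (TOA balance): σT_e⁴ = S(1−α)/4 = 0.5309 W m^-2 → T_e = 55.32 K.
Surface balance with a leaky layer gives σT_s⁴ = σT_e⁴·2/(2−ε), so T_s = T_e·[2/(2−0.89)]^(1/4) = 64.09 K.

64.1 kelvin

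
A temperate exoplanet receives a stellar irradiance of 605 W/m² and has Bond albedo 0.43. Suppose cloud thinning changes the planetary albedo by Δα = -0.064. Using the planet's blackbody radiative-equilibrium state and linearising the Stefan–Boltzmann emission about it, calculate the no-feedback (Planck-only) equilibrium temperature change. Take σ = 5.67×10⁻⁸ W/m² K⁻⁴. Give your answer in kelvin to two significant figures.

5.5 K

Reference equilibrium: T_e = [S(1−α)/(4σ)]^(1/4) = 197.5 K.
TOA radiative forcing: ΔF = −S·Δα/4 = −605.0·(-0.064)/4 = 9.680 W/m².
The Planck feedback parameter is 4σT_e³ = 1.746 W/m²/K.
So ΔT₀ = 9.680/1.746 = 5.54 K.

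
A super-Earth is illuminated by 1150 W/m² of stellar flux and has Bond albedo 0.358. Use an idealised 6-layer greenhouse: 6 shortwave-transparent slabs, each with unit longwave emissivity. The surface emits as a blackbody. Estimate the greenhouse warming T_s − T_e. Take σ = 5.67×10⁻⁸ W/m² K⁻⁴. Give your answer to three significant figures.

150 K

OLR = S(1−α)/4 = 184.6 W/m²; the top layer radiates at T_e = 238.9 K.
T_s = (N+1)^(1/4)·T_e = 388.5 K.
So the greenhouse effect raises the surface by 388.5 − 238.9 = 149.7 K.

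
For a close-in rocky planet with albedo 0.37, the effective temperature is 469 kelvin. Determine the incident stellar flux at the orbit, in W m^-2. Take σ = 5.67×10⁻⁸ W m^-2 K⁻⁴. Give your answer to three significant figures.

17400 W m^-2

Invert the energy balance for S: S = 4σT⁴/(1−α).
σT⁴ = 5.67×10⁻⁸·(469)⁴ = 2743 W m^-2.
So S = 4×2743/(1−0.37) = 17420 W m^-2.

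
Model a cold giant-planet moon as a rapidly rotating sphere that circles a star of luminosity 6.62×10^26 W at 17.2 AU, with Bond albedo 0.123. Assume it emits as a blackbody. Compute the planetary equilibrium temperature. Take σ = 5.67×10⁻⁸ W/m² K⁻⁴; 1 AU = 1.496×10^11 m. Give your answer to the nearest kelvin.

74 K

d = 17.2 × 1.496×10^11 m = 2.573×10^12 m.
S = L/(4πd²) = 7.957 W/m².
The planet absorbs (1−α)S over its disc πR² and re-emits over 4πR², so the mean absorbed flux is (1−0.123)·7.957/4 = 1.744 W/m².
Set σT⁴ = 1.744 → T = (1.744/σ)^(1/4) = 74.48 K.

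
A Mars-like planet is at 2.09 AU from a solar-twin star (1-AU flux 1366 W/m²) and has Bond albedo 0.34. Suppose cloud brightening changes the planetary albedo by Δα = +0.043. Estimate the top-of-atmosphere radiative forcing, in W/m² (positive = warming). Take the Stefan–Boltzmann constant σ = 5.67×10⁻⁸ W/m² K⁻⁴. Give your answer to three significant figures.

Flux at the orbit: S = 1366/(2.09)² = 312.7 W/m².
TOA radiative forcing: ΔF = −S·Δα/4 = −312.7·(+0.043)/4 = -3.362 W/m².

-3.36 W/m²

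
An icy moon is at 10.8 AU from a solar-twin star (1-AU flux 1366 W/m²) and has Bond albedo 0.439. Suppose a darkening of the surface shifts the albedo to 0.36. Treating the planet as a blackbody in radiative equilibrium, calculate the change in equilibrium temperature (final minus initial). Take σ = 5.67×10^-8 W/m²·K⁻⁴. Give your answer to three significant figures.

2.46 kelvin

Irradiance scales as 1/d², so S = 1366 W/m² × (1/10.8)² = 11.71 W/m².
With α = 0.439, T₁ = 73.36 K.
After:  T₂ = [11.71·0.64/(4σ)]^(1/4) = 75.82 K.
Change: 75.82 − 73.36 = 2.457 K.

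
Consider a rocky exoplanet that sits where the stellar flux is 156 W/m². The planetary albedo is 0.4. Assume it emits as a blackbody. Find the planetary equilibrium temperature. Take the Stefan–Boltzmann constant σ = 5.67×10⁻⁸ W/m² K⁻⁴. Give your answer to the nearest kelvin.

143 K

Absorbed flux (global mean): S(1−α)/4 = 156.0·0.6/4 = 23.40 W/m².
In equilibrium σT⁴ equals this, so T = 142.5 K.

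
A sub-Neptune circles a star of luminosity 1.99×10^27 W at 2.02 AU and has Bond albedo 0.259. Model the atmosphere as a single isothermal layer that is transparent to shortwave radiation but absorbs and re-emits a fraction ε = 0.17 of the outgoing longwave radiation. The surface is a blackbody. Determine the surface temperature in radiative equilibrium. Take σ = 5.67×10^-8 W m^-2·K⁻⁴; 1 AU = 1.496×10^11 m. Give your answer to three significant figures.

281 K

d = 2.02 × 1.496×10^11 m = 3.022×10^11 m.
S = L/(4πd²) = 1734 W m^-2.
At the top of the atmosphere, σT_e⁴ = S(1−α)/4 = 321.2 W m^-2, giving T_e = 274.4 K.
The surface balance (absorbed SW + ε·downward IR = σT_s⁴) with T_a⁴ = T_s⁴/2 reduces to T_s = T_e·[2/(2−ε)]^¼ = 280.5 K.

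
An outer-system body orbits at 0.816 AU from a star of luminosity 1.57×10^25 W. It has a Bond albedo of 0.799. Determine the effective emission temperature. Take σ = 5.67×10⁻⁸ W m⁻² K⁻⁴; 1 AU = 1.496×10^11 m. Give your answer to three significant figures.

Orbital distance: d = 0.816 AU = 1.221×10^11 m.
Flux at the orbit: S = L/(4πd²) = 1.57×10^25/(4π·(1.22×10^11)²) = 83.84 W m⁻².
Absorbed flux (global mean): S(1−α)/4 = 83.84·0.201/4 = 4.213 W m⁻².
Set σT⁴ = 4.213 → T = (4.213/σ)^(1/4) = 92.84 K.

92.8 K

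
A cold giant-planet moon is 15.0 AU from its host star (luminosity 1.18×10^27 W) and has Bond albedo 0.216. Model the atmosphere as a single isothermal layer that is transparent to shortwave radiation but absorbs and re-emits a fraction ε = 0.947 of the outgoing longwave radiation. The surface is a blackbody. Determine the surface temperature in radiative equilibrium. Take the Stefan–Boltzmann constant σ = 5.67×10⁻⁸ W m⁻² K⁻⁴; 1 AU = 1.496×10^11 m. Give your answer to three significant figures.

d = 15.0 × 1.496×10^11 m = 2.244×10^12 m.
Spreading L over a sphere of radius d: S = 1.18×10^27/(4π·2.24×10^12²) = 18.65 W m⁻².
The planet radiates to space at T_e = [S(1−α)/(4σ)]^(1/4) = 89.60 K.
Surface balance with a leaky layer gives σT_s⁴ = σT_e⁴·2/(2−ε), so T_s = T_e·[2/(2−0.947)]^(1/4) = 105.2 K.

105 K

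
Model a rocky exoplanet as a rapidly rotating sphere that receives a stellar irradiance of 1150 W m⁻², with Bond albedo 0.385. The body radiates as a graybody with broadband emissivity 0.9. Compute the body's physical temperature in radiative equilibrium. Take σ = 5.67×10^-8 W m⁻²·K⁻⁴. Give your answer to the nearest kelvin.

Averaging over the sphere, the absorbed flux is S(1−α)/4 = 176.8 W m⁻².
Radiative balance εσT⁴ = 176.8 gives T = [176.8/(0.9·σ)]^(1/4) = 242.6 K.

243 kelvin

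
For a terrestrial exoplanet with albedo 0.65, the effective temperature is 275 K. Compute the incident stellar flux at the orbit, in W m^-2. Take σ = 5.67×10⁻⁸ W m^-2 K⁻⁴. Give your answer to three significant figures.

Invert the energy balance for S: S = 4σT⁴/(1−α).
σT⁴ = 5.67×10⁻⁸·(275)⁴ = 324.3 W m^-2.
S = 4·324.3/0.35 = 3706 W m^-2.

3710 W m^-2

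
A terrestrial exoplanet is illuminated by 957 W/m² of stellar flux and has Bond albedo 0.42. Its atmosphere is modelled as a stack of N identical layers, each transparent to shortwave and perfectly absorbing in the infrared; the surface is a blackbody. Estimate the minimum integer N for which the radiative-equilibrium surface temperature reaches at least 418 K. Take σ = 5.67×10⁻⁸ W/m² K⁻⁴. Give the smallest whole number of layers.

12

Top-of-atmosphere balance: σT_e⁴ = S(1−α)/4 = 138.8 W/m² → T_e = 222.4 K.
T_s = (N+1)^(1/4)·T_e ≥ 418 K requires N+1 ≥ (T_s/T_e)⁴ = (418/222.4)⁴ = 12.474.
The minimum whole number is N = 12.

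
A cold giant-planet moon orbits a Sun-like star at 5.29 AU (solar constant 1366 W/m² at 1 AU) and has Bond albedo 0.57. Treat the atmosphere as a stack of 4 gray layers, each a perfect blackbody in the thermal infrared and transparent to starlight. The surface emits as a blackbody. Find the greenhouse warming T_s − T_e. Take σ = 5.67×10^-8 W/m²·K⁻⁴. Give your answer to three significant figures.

48.6 K

By the inverse-square law, S = 1366/5.29² = 48.81 W/m².
OLR = S(1−α)/4 = 5.247 W/m²; the top layer radiates at T_e = 98.08 K.
T_s = (N+1)^(1/4)·T_e = 146.7 K.
So the greenhouse effect raises the surface by 146.7 − 98.08 = 48.59 K.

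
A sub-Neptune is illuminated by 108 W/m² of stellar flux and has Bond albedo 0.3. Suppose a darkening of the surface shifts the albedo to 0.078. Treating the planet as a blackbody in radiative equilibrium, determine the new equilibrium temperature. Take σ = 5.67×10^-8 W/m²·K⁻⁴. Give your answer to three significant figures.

New equilibrium: T₂ = [(1−0.078)·108.0/(4σ)]^(1/4) = 144.8 K.

145 K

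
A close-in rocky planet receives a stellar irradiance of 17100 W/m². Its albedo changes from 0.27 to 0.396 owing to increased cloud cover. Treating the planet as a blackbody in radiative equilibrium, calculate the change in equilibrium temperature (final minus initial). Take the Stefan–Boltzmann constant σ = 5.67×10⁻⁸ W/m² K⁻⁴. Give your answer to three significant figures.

With α = 0.27, T₁ = 484.4 K.
With α = 0.396, T₂ = 462.0 K.
Change: 462.0 − 484.4 = -22.41 K.

-22.4 kelvin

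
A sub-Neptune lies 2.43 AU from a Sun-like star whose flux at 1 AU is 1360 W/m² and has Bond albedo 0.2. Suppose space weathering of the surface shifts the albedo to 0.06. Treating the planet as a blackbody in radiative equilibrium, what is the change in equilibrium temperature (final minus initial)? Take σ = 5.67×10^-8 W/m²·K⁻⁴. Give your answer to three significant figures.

Irradiance scales as 1/d², so S = 1360 W/m² × (1/2.43)² = 230.3 W/m².
With α = 0.2, T₁ = 168.8 K.
After:  T₂ = [230.3·0.94/(4σ)]^(1/4) = 175.8 K.
ΔT = T₂ − T₁ = 6.946 K.

6.95 kelvin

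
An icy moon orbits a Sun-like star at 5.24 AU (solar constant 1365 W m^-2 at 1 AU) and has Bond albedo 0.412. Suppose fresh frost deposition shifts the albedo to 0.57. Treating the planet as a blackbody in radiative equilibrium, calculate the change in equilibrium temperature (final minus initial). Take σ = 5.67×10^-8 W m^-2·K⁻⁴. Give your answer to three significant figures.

-8.02 K

Flux at the orbit: S = 1365/(5.24)² = 49.71 W m^-2.
Initial: T₁ = [S(1−0.412)/(4σ)]^(1/4) = 106.5 K.
Final:   T₂ = [S(1−0.57)/(4σ)]^(1/4) = 98.53 K.
ΔT = T₂ − T₁ = -8.018 K.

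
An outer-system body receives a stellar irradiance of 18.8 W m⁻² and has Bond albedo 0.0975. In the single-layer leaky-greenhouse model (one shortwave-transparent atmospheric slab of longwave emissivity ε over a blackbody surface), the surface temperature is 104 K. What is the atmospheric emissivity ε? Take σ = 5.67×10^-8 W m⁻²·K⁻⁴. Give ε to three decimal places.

TOA balance gives T_e = 93.00 K.
Inverting T_s⁴ = 2T_e⁴/(2−ε): (T_e/T_s)⁴ = 0.6395, so ε = 2(1 − 0.6395) = 0.7210.

0.721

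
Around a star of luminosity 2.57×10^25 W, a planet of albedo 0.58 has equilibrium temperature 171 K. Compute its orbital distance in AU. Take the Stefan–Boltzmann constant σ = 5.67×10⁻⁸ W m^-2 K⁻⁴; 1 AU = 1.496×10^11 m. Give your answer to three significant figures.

0.445 AU

Required flux: S = 4σT⁴/(1−α) = 461.7 W m^-2.
S = L/(4πd²) → d = √(L/4πS) = √(2.57×10^25/(4π·461.7)) = 6.655×10^10 m = 0.4449 AU.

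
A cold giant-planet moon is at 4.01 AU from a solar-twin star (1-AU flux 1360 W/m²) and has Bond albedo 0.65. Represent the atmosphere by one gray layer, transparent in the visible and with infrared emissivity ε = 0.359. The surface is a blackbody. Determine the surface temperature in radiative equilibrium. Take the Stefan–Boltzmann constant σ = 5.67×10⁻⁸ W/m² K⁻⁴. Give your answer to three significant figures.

112 K

Flux at the orbit: S = 1360/(4.01)² = 84.58 W/m².
The planet radiates to space at T_e = [S(1−α)/(4σ)]^(1/4) = 106.9 K.
The surface balance (absorbed SW + ε·downward IR = σT_s⁴) with T_a⁴ = T_s⁴/2 reduces to T_s = T_e·[2/(2−ε)]^¼ = 112.3 K.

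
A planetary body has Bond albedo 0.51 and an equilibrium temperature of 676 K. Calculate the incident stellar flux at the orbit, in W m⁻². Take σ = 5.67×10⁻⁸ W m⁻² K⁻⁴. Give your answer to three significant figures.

96700 W m⁻²

From S(1−α)/4 = σT⁴: S = 4σT⁴/(1−α).
σT⁴ = 5.67×10⁻⁸·(676)⁴ = 11840 W m⁻².
So S = 4×11840/(1−0.51) = 96660 W m⁻².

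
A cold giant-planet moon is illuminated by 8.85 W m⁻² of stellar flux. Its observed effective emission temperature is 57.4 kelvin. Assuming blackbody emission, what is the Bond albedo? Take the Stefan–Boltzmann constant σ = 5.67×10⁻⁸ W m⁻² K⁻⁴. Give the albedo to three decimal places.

Rearranging the radiative balance, α = 1 − 4σT⁴/S.
4σT⁴ = 4·5.67×10⁻⁸·(57.4)⁴ = 2.462 W m⁻².
1−α = 2.462/8.850 = 0.2782, so α = 0.7218.

0.722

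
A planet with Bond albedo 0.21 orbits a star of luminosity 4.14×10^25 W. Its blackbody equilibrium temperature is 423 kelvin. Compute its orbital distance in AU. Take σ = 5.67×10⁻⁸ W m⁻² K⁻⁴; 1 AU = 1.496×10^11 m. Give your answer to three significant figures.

The flux needed for this T is 4σT⁴/(1−0.21) = 9191 W m⁻².
Then d = [L/(4πS)]^(1/2) = 1.893×10^10 m, i.e. 0.1266 AU.

0.127 AU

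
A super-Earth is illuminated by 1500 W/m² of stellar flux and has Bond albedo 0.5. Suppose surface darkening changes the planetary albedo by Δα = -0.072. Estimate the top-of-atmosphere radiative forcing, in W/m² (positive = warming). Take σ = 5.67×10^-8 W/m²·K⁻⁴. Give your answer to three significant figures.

27.0 W/m²

ΔF = −(S/4)Δα = −(1500/4)×(-0.072) = 27.00 W/m².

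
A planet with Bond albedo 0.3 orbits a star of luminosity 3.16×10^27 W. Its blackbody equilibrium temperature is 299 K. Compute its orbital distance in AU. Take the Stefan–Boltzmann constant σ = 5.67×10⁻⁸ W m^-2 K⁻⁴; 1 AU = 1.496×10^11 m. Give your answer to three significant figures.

The flux needed for this T is 4σT⁴/(1−0.3) = 2590 W m^-2.
Then d = [L/(4πS)]^(1/2) = 3.116×10^11 m, i.e. 2.083 AU.

2.08 AU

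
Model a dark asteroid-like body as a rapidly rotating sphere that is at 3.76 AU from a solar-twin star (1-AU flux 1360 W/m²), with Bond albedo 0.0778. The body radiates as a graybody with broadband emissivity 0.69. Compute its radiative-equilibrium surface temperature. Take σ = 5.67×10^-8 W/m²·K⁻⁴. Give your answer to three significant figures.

By the inverse-square law, S = 1360/3.76² = 96.20 W/m².
The planet absorbs (1−α)S over its disc πR² and re-emits over 4πR², so the mean absorbed flux is (1−0.0778)·96.20/4 = 22.18 W/m².
Equating to εσT⁴ with ε = 0.69: T = (22.18/0.69σ)^(1/4) = 154.3 K.

154 K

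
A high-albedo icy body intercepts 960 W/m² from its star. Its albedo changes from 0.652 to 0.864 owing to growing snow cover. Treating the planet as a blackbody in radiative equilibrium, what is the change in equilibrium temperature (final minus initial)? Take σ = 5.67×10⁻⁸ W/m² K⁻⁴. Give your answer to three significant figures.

-41.0 kelvin

With α = 0.652, T₁ = 195.9 K.
Final:   T₂ = [S(1−0.864)/(4σ)]^(1/4) = 154.9 K.
Change: 154.9 − 195.9 = -41.01 K.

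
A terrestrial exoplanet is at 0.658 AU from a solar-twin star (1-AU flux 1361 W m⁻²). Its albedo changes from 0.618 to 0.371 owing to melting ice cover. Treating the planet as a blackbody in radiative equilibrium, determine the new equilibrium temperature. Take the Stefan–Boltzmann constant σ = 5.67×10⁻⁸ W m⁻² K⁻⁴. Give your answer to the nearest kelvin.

306 kelvin

Flux at the orbit: S = 1361/(0.658)² = 3143 W m⁻².
New equilibrium: T₂ = [(1−0.371)·3143/(4σ)]^(1/4) = 305.6 K.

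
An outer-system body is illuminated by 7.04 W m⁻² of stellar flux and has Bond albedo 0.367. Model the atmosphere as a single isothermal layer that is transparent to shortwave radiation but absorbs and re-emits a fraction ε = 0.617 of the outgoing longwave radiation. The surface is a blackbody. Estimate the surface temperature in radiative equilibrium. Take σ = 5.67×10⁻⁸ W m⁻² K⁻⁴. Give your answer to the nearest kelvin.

73 K

The planet radiates to space at T_e = [S(1−α)/(4σ)]^(1/4) = 66.58 K.
Surface balance with a leaky layer gives σT_s⁴ = σT_e⁴·2/(2−ε), so T_s = T_e·[2/(2−0.617)]^(1/4) = 73.01 K.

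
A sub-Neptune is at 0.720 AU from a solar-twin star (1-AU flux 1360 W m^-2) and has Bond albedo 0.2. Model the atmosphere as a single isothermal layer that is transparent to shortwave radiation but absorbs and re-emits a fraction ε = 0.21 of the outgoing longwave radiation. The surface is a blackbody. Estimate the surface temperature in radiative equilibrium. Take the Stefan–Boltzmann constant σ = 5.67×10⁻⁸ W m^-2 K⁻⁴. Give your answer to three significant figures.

Flux at the orbit: S = 1360/(0.720)² = 2623 W m^-2.
Effective emission temperature (TOA balance): σT_e⁴ = S(1−α)/4 = 524.7 W m^-2 → T_e = 310.2 K.
The surface balance (absorbed SW + ε·downward IR = σT_s⁴) with T_a⁴ = T_s⁴/2 reduces to T_s = T_e·[2/(2−ε)]^¼ = 318.9 K.

319 K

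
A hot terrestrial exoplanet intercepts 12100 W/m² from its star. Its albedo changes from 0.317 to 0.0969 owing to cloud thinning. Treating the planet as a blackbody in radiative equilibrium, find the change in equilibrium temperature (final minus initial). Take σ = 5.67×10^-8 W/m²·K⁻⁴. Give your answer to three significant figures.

With α = 0.317, T₁ = 436.9 K.
Final:   T₂ = [S(1−0.0969)/(4σ)]^(1/4) = 468.5 K.
ΔT = T₂ − T₁ = 31.60 K.

31.6 kelvin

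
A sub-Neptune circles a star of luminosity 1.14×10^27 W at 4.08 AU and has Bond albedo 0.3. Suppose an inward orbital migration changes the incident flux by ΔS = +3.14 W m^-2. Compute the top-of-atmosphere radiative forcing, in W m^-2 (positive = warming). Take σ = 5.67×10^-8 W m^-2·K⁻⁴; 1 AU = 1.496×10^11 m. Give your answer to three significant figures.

0.549 W m^-2

d = 4.08 × 1.496×10^11 m = 6.104×10^11 m.
Flux at the orbit: S = L/(4πd²) = 1.14×10^27/(4π·(6.10×10^11)²) = 243.5 W m^-2.
ΔF = Δ[S(1−α)]/4 = (1−0.3)·+3.14/4 = 0.5495 W m^-2.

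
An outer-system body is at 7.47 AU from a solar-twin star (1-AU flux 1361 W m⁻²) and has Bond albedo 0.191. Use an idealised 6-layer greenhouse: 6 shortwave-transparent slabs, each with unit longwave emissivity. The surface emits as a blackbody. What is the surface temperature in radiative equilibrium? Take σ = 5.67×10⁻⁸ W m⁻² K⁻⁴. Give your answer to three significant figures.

157 K

Flux at the orbit: S = 1361/(7.47)² = 24.39 W m⁻².
The effective emission temperature is T_e = [S(1−α)/(4σ)]^¼ = 96.58 K.
Layer-by-layer balance gives σT_s⁴ = (N+1)σT_e⁴, so T_s = 7^¼·96.58 = 157.1 K.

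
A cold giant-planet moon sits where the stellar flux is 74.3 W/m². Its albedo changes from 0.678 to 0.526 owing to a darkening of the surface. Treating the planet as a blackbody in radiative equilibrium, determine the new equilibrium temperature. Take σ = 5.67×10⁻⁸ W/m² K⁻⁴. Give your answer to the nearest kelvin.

With the new albedo, S(1−α₂)/4 = 8.805 W/m², so T₂ = 111.6 K.

112 kelvin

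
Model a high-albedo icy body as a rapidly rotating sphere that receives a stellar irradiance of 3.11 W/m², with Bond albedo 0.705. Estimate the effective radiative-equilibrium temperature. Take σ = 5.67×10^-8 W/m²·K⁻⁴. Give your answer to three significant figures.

44.8 kelvin

Absorbed flux (global mean): S(1−α)/4 = 3.110·0.295/4 = 0.2294 W/m².
Balancing against σT⁴: T = (0.2294/5.67×10⁻⁸)^(1/4) = 44.85 K.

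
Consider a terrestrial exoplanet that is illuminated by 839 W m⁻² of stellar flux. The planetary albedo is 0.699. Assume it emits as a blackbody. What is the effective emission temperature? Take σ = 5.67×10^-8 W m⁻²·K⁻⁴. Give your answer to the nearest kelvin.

The planet absorbs (1−α)S over its disc πR² and re-emits over 4πR², so the mean absorbed flux is (1−0.699)·839.0/4 = 63.13 W m⁻².
Set σT⁴ = 63.13 → T = (63.13/σ)^(1/4) = 182.7 K.

183 kelvin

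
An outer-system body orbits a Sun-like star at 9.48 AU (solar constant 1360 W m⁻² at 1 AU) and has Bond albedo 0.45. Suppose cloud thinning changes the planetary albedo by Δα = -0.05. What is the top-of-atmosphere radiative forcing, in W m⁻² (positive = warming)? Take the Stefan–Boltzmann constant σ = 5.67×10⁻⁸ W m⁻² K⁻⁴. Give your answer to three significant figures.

0.189 W m⁻²

Irradiance scales as 1/d², so S = 1360 W m⁻² × (1/9.48)² = 15.13 W m⁻².
The change in absorbed flux is Δ[S(1−α)/4] = −SΔα/4 = 0.1892 W m⁻².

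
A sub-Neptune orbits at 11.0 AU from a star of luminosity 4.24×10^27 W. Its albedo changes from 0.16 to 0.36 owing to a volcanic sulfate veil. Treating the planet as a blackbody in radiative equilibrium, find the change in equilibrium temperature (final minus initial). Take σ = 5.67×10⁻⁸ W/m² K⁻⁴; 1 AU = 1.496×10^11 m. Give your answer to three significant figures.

-9.63 K

Orbital distance: d = 11.0 AU = 1.646×10^12 m.
Flux at the orbit: S = L/(4πd²) = 4.24×10^27/(4π·(1.65×10^12)²) = 124.6 W/m².
Before: T₁ = [124.6·0.84/(4σ)]^(1/4) = 146.6 K.
Final:   T₂ = [S(1−0.36)/(4σ)]^(1/4) = 136.9 K.
ΔT = T₂ − T₁ = -9.633 K.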